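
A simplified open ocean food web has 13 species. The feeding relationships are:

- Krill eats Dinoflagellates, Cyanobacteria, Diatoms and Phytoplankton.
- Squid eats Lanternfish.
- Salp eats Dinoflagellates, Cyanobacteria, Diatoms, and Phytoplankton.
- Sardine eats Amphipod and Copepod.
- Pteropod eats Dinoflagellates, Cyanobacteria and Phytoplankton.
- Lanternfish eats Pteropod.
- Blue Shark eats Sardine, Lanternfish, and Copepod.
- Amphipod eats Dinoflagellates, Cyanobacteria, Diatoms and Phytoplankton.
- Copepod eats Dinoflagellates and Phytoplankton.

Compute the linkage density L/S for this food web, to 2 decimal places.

There are L = 24 links among S = 13 species.
L/S = 24/13 = 1.8462 ≈ 1.85.

L/S = 1.85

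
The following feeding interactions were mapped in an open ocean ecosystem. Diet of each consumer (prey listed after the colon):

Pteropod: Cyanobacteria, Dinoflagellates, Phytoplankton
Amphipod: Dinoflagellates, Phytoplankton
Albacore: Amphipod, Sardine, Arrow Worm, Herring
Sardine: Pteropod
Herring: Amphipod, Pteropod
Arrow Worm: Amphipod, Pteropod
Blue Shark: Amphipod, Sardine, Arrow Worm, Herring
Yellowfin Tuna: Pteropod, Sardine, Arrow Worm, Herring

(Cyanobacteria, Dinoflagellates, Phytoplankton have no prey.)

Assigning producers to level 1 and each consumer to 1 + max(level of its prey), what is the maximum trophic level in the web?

Producers (level 1): Cyanobacteria, Dinoflagellates, Phytoplankton.
Cyanobacteria → Pteropod → Sardine → Yellowfin Tuna gives Yellowfin Tuna level 4.
No species has a prey at level 4, so no species reaches level 5.

4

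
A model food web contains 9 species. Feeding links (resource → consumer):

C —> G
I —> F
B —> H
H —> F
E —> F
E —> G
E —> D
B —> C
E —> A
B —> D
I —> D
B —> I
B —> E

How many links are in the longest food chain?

One longest chain: B → E → A.
It has 3 species and 2 links.

2 links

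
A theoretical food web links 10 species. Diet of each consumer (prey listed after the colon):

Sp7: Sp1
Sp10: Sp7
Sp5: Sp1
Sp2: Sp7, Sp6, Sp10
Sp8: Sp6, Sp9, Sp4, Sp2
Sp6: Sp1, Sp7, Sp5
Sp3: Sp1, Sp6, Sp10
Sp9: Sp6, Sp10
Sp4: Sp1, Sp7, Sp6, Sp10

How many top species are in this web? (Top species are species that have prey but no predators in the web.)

2

Top species (has prey, but nothing eats it): Sp3, Sp8.
Count: 2.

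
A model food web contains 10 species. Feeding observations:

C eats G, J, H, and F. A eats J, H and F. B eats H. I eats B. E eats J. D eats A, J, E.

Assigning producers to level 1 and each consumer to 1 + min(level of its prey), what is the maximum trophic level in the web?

Producers (level 1): J, F, G, H.
Following each consumer down to its lowest-level prey: H → B → I (levels 1 through 3).
All prey of I (B 2) are at level 2 or above, so I is at level 1 + 2 = 3.
Every consumer has at least one prey at level 2 or below, so none exceeds level 3.

3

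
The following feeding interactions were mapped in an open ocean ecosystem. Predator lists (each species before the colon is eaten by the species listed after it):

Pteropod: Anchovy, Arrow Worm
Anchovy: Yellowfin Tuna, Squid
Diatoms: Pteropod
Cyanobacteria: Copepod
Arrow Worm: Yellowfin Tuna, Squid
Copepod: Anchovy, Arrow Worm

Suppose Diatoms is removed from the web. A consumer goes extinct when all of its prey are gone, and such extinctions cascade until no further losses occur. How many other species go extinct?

1

Remove Diatoms.
Round 1: Pteropod (all prey gone) → extinct.
No further losses. Total secondary extinctions: 1.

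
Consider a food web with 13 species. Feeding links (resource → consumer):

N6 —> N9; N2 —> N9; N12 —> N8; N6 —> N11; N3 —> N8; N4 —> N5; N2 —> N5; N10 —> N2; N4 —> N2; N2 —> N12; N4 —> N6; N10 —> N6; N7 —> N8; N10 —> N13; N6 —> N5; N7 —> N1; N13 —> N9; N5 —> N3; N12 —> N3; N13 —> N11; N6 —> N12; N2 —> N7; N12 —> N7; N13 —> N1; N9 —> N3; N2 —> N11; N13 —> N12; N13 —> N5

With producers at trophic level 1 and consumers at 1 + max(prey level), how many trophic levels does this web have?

Producers (level 1): N4, N10.
N4 → N2 → N12 → N7 → N1 gives N1 level 5.
No species has a prey at level 5, so no species reaches level 6.

5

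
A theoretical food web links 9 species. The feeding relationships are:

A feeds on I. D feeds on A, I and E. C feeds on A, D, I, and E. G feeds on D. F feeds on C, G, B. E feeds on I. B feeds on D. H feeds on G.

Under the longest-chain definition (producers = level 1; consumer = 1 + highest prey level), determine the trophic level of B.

Trophic level 4

I is a producer → level 1.
A eats I → level 2.
D eats A (level 2); other prey at levels: I 1, E 2 → level 3.
B eats D → level 4.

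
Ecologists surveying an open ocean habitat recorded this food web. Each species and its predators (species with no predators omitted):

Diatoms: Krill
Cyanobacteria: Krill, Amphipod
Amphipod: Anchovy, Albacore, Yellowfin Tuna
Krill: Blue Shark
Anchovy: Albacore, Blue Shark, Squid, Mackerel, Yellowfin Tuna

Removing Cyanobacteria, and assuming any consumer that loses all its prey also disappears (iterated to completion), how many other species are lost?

6

Remove Cyanobacteria.
Round 1: Amphipod (all prey gone) → extinct.
Round 2: Anchovy (all prey gone) → extinct.
Round 3: Albacore (all prey gone), Squid (all prey gone), Mackerel (all prey gone), Yellowfin Tuna (all prey gone) → extinct.
No further losses. Total secondary extinctions: 6.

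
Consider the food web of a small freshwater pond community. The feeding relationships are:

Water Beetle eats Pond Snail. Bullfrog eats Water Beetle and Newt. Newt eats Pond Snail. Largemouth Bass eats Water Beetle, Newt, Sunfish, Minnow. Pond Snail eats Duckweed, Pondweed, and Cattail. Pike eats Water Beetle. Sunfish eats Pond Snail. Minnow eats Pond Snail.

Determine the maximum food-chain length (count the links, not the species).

One longest chain: Duckweed → Pond Snail → Newt → Bullfrog.
It has 4 species and 3 links.

3 links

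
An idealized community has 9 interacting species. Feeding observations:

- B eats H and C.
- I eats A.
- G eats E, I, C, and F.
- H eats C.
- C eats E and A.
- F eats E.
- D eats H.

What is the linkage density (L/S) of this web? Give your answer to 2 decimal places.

There are L = 12 links among S = 9 species.
L/S = 12/9 = 1.3333 ≈ 1.33.

L/S = 1.33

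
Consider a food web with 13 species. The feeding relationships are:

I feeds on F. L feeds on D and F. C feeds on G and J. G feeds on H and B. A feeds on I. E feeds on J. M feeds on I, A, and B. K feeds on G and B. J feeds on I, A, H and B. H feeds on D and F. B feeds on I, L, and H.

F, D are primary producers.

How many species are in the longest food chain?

One longest chain: F → H → B → J → E.
It has 5 species and 4 links.

5 species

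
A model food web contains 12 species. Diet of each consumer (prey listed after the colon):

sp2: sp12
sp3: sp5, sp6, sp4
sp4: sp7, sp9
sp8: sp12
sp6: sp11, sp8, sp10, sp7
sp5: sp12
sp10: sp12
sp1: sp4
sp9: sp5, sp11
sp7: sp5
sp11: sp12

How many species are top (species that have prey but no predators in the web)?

Top species (has prey, but nothing eats it): sp2, sp1, sp3.
Count: 3.

3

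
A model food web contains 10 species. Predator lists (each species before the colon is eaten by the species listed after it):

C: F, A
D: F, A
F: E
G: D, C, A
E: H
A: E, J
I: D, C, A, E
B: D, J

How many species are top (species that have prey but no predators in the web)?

2

Top species (has prey, but nothing eats it): J, H.
Count: 2.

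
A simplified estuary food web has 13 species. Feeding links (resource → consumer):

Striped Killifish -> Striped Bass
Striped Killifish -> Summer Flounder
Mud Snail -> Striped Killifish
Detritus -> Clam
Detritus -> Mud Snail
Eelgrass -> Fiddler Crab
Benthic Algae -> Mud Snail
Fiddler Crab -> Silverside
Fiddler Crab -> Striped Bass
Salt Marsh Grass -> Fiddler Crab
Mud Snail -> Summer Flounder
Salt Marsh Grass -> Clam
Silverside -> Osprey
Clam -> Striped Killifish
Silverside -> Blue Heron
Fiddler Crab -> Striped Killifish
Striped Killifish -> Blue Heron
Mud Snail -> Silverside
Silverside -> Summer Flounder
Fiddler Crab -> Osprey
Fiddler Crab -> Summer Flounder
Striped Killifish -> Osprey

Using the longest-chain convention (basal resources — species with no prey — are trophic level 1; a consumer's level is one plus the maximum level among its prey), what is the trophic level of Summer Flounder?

Trophic level 4

Eelgrass has no prey (basal) → level 1.
Fiddler Crab eats Eelgrass (level 1); other prey at levels: Salt Marsh Grass 1 → level 2.
Silverside eats Fiddler Crab (level 2); other prey at levels: Mud Snail 2 → level 3.
Summer Flounder eats Silverside (level 3); other prey at levels: Fiddler Crab 2, Mud Snail 2, Striped Killifish 3 → level 4.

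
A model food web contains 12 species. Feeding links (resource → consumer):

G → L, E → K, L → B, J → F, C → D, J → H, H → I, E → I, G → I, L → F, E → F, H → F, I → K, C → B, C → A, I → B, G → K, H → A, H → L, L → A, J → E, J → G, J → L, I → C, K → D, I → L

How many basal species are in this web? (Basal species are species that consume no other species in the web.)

1

Basal species (no prey listed): J.
Count: 1.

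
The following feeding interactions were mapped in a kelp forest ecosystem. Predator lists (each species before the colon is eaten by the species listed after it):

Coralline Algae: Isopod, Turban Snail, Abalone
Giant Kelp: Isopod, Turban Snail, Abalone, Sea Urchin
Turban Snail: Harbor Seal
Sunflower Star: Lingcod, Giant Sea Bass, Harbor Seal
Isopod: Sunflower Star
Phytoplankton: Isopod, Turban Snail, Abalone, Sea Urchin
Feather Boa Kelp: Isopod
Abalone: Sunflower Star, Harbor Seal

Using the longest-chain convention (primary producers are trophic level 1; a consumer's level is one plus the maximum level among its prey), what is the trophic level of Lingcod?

Coralline Algae is a producer → level 1.
Isopod eats Coralline Algae (level 1); other prey at levels: Feather Boa Kelp 1, Phytoplankton 1, Giant Kelp 1 → level 2.
Sunflower Star eats Isopod (level 2); other prey at levels: Abalone 2 → level 3.
Lingcod eats Sunflower Star → level 4.

Trophic level 4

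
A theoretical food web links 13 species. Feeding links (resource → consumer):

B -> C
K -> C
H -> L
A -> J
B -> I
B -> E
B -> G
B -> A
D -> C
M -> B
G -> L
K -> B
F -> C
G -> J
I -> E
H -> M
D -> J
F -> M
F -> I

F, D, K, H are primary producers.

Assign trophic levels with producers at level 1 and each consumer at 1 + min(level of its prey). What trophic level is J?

D is a producer → level 1.
J eats D → level 2.

Trophic level 2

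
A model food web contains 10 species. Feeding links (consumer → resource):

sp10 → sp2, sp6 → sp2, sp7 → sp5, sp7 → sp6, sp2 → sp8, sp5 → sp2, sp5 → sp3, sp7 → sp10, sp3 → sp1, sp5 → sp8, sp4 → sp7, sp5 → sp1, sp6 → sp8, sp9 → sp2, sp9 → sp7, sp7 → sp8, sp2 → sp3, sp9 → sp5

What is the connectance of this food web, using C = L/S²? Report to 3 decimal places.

C = 0.180

The web has S = 10 species and L = 18 feeding links.
C = L / S² = 18 / 100 = 0.1800 ≈ 0.180.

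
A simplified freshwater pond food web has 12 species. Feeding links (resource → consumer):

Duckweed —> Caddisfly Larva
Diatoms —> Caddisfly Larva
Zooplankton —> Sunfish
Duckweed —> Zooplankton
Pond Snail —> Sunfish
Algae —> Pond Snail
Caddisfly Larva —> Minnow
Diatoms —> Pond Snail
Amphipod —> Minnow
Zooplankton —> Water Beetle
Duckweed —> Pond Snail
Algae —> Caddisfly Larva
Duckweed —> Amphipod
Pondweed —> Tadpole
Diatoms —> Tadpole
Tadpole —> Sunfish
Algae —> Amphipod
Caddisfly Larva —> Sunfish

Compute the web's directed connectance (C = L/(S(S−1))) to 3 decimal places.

The web has S = 12 species and L = 18 feeding links.
C = L / (S(S−1)) = 18 / 132 = 0.1364 ≈ 0.136.

C = 0.136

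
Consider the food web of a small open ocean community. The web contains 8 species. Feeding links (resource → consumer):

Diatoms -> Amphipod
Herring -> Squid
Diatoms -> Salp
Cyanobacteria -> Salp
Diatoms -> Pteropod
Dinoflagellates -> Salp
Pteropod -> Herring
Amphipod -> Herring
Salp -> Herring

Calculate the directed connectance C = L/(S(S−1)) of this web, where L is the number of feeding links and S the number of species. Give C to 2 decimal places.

C = 0.16

The web has S = 8 species and L = 9 feeding links.
C = L / (S(S−1)) = 9 / 56 = 0.1607 ≈ 0.16.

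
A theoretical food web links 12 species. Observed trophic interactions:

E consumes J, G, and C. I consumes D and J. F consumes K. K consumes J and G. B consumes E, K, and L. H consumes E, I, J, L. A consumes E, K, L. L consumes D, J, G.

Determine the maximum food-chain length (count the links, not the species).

2 links

One longest chain: G → K → F.
It has 3 species and 2 links.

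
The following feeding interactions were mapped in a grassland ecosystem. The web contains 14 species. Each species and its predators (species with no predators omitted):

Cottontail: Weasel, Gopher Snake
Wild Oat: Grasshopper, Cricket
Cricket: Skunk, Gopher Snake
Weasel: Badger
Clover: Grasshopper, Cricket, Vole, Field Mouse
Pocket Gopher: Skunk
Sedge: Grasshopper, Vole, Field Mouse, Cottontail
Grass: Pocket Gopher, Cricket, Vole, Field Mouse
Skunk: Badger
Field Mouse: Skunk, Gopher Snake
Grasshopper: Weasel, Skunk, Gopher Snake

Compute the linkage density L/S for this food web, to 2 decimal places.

L/S = 1.86

There are L = 26 links among S = 14 species.
L/S = 26/14 = 1.8571 ≈ 1.86.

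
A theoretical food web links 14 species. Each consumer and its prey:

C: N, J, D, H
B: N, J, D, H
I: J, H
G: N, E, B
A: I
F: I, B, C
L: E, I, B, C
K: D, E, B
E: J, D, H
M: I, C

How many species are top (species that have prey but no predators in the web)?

Top species (has prey, but nothing eats it): A, K, F, L, M, G.
Count: 6.

6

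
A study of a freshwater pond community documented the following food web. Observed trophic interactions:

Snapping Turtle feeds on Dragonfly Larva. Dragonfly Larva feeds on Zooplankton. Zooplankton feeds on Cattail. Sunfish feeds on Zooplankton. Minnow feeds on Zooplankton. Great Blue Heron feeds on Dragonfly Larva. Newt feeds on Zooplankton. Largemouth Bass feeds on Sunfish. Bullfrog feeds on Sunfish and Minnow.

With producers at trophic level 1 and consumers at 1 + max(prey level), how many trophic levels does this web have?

Producers (level 1): Cattail.
Cattail → Zooplankton → Sunfish → Largemouth Bass gives Largemouth Bass level 4.
No species has a prey at level 4, so no species reaches level 5.

4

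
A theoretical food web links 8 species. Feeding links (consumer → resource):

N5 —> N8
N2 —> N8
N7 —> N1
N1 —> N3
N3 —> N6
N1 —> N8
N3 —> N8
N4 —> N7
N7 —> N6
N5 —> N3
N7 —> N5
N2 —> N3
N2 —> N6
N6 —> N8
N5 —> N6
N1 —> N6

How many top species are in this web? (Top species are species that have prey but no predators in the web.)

2

Top species (has prey, but nothing eats it): N2, N4.
Count: 2.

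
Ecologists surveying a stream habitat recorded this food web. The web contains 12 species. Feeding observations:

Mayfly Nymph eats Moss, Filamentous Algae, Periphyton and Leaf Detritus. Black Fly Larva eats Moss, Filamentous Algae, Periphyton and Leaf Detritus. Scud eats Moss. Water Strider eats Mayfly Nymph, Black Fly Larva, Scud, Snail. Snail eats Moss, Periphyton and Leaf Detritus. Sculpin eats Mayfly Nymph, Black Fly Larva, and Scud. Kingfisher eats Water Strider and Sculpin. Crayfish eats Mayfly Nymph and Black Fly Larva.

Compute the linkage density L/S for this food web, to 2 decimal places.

There are L = 23 links among S = 12 species.
L/S = 23/12 = 1.9167 ≈ 1.92.

L/S = 1.92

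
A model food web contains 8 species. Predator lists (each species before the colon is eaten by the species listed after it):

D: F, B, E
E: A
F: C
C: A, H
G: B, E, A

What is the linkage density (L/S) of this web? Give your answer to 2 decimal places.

There are L = 10 links among S = 8 species.
L/S = 10/8 = 1.2500 ≈ 1.25.

L/S = 1.25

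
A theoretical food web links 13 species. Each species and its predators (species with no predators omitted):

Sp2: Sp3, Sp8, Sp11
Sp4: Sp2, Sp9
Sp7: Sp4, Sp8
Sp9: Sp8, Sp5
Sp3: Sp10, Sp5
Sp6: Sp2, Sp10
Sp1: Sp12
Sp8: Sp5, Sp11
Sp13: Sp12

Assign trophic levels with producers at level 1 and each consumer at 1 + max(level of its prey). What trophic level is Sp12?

Trophic level 2

Sp1 is a producer → level 1.
Sp12 eats Sp1 (level 1); other prey at levels: Sp13 1 → level 2.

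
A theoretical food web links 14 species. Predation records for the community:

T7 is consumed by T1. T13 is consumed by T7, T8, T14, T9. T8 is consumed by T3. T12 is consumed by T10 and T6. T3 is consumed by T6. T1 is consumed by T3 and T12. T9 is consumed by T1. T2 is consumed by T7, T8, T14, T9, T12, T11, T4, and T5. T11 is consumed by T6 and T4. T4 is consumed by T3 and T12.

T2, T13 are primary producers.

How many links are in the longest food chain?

One longest chain: T2 → T11 → T4 → T12 → T10.
It has 5 species and 4 links.

4 links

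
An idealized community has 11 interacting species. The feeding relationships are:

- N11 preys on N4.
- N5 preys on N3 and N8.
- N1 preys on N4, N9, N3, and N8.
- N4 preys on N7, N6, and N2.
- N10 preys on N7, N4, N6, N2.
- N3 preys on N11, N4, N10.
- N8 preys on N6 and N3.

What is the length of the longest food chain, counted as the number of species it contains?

6 species

One longest chain: N6 → N4 → N10 → N3 → N8 → N1.
It has 6 species and 5 links.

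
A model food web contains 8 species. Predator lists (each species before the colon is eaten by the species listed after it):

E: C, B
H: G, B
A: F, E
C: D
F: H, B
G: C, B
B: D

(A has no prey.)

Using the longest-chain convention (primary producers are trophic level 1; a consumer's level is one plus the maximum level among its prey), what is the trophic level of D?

Trophic level 6

A is a producer → level 1.
F eats A → level 2.
H eats F → level 3.
G eats H → level 4.
C eats G (level 4); other prey at levels: E 2 → level 5.
D eats C (level 5); other prey at levels: B 5 → level 6.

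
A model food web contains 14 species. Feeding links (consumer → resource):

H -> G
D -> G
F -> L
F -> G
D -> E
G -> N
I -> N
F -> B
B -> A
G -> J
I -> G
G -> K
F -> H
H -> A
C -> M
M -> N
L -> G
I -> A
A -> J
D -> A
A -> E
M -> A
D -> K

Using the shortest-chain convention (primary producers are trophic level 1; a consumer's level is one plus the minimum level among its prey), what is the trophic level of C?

Trophic level 3

N is a producer → level 1.
M eats N → level 2.
C eats M → level 3.
No prey of C is below level 2, so 3 is the minimum.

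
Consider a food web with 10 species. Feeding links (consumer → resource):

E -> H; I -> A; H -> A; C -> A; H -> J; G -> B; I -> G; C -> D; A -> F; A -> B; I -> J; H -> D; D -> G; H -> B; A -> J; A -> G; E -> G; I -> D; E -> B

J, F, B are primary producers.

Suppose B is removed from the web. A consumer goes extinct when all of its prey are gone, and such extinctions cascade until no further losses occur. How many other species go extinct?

2

Remove B.
Round 1: G (all prey gone) → extinct.
Round 2: D (all prey gone) → extinct.
No further losses. Total secondary extinctions: 2.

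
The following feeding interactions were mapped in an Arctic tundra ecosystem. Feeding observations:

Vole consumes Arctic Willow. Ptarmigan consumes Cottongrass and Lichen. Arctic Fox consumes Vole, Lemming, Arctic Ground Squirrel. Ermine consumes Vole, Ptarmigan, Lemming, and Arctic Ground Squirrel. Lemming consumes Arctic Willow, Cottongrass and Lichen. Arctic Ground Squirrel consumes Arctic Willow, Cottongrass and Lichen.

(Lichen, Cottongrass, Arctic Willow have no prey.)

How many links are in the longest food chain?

2 links

One longest chain: Arctic Willow → Vole → Ermine.
It has 3 species and 2 links.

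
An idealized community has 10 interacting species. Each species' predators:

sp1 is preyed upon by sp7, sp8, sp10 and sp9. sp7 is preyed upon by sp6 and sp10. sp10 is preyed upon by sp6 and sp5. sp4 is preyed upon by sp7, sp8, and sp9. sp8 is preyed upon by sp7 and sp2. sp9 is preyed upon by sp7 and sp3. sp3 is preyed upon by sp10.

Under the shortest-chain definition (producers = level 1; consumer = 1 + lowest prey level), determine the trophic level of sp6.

Trophic level 3

sp4 is a producer → level 1.
sp7 eats sp4 → level 2.
sp6 eats sp7 → level 3.
No prey of sp6 is below level 2, so 3 is the minimum.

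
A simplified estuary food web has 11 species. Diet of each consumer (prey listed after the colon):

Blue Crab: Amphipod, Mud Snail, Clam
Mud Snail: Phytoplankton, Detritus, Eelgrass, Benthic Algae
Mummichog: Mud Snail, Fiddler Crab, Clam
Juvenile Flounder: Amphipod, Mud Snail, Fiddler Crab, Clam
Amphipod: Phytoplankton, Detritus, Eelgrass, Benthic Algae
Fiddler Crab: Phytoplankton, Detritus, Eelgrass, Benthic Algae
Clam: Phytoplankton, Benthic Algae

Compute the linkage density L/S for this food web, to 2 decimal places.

There are L = 24 links among S = 11 species.
L/S = 24/11 = 2.1818 ≈ 2.18.

L/S = 2.18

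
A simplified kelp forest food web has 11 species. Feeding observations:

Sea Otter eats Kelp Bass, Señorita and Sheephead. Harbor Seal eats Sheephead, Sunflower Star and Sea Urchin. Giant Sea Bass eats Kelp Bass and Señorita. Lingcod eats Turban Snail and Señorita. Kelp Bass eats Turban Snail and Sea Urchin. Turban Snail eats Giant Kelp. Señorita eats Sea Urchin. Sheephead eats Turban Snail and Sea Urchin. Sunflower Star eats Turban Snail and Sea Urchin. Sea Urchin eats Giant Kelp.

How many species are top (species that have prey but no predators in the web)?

4

Top species (has prey, but nothing eats it): Sea Otter, Harbor Seal, Lingcod, Giant Sea Bass.
Count: 4.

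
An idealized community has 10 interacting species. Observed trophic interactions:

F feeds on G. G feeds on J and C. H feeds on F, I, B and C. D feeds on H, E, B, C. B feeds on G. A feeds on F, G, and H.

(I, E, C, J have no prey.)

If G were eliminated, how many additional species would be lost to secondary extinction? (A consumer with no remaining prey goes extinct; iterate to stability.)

Remove G.
Round 1: F (all prey gone), B (all prey gone) → extinct.
No further losses. Total secondary extinctions: 2.

2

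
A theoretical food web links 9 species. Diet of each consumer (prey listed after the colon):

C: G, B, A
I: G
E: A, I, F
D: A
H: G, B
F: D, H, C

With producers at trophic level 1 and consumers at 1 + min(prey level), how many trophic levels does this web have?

3

Producers (level 1): G, B, A.
Following each consumer down to its lowest-level prey: A → D → F (levels 1 through 3).
All prey of F (D 2, H 2, C 2) are at level 2 or above, so F is at level 1 + 2 = 3.
Every consumer has at least one prey at level 2 or below, so none exceeds level 3.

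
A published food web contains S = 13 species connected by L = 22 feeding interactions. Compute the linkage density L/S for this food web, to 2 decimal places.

L/S = 1.69

There are L = 22 links among S = 13 species.
L/S = 22/13 = 1.6923 ≈ 1.69.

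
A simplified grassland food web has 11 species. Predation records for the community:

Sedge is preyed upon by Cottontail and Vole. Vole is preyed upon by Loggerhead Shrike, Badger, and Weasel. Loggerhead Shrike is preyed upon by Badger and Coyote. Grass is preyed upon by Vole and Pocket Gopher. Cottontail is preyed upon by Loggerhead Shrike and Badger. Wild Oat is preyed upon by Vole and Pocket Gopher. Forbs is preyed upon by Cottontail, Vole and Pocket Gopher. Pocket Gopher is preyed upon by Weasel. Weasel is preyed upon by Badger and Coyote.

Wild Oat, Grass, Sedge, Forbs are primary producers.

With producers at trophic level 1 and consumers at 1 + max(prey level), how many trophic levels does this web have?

Producers (level 1): Wild Oat, Grass, Sedge, Forbs.
Wild Oat → Vole → Loggerhead Shrike → Badger gives Badger level 4.
No species has a prey at level 4, so no species reaches level 5.

4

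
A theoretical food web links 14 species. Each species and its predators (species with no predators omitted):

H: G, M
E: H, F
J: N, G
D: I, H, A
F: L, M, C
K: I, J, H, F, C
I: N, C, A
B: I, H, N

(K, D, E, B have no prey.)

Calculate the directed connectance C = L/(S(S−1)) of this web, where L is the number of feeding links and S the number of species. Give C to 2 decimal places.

The web has S = 14 species and L = 23 feeding links.
C = L / (S(S−1)) = 23 / 182 = 0.1264 ≈ 0.13.

C = 0.13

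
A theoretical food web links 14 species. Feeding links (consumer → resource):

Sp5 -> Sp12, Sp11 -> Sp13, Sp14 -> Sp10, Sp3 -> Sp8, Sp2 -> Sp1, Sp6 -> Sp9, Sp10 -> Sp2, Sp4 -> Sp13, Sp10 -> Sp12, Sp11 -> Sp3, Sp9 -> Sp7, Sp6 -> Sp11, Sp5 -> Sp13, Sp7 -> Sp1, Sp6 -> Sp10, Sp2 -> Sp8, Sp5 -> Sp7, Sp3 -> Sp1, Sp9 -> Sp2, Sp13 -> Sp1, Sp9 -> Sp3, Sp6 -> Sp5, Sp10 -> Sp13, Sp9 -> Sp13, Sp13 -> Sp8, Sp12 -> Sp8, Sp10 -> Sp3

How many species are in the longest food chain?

One longest chain: Sp8 → Sp12 → Sp10 → Sp6.
It has 4 species and 3 links.

4 species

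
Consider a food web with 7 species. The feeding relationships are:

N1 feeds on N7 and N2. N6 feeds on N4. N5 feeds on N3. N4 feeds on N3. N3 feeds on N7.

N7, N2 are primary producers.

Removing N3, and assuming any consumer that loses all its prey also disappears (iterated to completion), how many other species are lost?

Remove N3.
Round 1: N5 (all prey gone), N4 (all prey gone) → extinct.
Round 2: N6 (all prey gone) → extinct.
No further losses. Total secondary extinctions: 3.

3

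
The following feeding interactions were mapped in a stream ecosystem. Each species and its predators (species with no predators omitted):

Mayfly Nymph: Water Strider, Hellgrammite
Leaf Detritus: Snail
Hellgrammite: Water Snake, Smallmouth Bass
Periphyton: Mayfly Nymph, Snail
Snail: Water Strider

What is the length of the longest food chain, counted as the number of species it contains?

One longest chain: Periphyton → Mayfly Nymph → Hellgrammite → Water Snake.
It has 4 species and 3 links.

4 species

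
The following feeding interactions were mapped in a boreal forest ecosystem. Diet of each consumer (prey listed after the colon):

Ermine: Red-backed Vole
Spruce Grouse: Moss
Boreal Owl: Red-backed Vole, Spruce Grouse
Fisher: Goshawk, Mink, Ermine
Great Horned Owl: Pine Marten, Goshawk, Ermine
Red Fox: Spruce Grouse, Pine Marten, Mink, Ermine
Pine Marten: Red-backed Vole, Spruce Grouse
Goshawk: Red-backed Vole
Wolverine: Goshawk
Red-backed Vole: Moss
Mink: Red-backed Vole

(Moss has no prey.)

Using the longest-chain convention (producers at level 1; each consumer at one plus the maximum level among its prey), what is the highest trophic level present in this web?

4

Producers (level 1): Moss.
Moss → Red-backed Vole → Goshawk → Fisher gives Fisher level 4.
No species has a prey at level 4, so no species reaches level 5.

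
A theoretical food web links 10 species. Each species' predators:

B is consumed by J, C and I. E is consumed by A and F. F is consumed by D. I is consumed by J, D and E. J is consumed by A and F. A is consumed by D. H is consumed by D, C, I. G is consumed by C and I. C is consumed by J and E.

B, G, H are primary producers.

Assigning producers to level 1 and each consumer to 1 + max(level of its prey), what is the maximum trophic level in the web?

5

Producers (level 1): B, G, H.
B → C → E → A → D gives D level 5.
No species has a prey at level 5, so no species reaches level 6.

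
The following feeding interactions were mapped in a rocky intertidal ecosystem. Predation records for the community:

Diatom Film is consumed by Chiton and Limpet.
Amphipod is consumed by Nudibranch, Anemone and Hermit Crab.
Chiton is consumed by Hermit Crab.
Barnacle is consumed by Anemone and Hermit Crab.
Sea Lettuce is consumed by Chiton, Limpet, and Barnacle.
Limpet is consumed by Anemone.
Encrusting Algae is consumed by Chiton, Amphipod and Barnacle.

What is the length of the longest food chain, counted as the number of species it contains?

3 species

One longest chain: Encrusting Algae → Amphipod → Nudibranch.
It has 3 species and 2 links.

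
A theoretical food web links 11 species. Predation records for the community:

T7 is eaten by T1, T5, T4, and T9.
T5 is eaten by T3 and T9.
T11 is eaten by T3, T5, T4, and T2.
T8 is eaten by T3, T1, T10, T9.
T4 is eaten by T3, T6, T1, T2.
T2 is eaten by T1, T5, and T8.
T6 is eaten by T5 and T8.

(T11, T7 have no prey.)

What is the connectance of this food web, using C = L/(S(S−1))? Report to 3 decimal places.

C = 0.209

The web has S = 11 species and L = 23 feeding links.
C = L / (S(S−1)) = 23 / 110 = 0.2091 ≈ 0.209.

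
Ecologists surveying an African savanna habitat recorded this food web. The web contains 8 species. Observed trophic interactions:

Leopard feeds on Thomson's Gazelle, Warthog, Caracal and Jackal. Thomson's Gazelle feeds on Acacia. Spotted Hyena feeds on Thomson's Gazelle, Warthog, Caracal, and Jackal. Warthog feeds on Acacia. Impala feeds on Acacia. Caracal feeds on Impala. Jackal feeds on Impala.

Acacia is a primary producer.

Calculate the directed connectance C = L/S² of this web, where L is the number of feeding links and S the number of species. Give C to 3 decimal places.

C = 0.203

The web has S = 8 species and L = 13 feeding links.
C = L / S² = 13 / 64 = 0.2031 ≈ 0.203.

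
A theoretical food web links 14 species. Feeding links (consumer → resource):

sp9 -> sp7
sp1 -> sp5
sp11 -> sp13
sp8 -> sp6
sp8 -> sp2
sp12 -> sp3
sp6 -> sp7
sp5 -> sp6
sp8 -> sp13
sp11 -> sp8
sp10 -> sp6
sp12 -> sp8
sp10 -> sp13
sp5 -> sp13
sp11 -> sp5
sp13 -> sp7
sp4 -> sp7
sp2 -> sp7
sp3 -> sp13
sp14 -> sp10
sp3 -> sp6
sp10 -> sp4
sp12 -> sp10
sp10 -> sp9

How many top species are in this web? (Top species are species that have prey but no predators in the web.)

4

Top species (has prey, but nothing eats it): sp11, sp12, sp14, sp1.
Count: 4.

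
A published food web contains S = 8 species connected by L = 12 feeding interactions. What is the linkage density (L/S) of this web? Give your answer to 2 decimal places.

L/S = 1.50

There are L = 12 links among S = 8 species.
L/S = 12/8 = 1.5000 ≈ 1.50.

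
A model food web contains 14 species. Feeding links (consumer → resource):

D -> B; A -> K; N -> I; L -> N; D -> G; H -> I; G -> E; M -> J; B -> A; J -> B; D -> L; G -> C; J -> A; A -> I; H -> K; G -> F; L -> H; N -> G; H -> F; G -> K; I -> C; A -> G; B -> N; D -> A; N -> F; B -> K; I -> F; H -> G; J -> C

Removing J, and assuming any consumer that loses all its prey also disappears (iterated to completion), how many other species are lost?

1

Remove J.
Round 1: M (all prey gone) → extinct.
No further losses. Total secondary extinctions: 1.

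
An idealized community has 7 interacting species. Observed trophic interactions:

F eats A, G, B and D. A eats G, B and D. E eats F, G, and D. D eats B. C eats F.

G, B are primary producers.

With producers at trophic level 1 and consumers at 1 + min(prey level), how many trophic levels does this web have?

3

Producers (level 1): G, B.
Following each consumer down to its lowest-level prey: G → F → C (levels 1 through 3).
All prey of C (F 2) are at level 2 or above, so C is at level 1 + 2 = 3.
Every consumer has at least one prey at level 2 or below, so none exceeds level 3.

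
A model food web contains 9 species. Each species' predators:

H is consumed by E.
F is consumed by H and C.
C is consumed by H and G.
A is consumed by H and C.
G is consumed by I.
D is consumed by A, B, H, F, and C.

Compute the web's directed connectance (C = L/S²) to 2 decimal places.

C = 0.16

The web has S = 9 species and L = 13 feeding links.
C = L / S² = 13 / 81 = 0.1605 ≈ 0.16.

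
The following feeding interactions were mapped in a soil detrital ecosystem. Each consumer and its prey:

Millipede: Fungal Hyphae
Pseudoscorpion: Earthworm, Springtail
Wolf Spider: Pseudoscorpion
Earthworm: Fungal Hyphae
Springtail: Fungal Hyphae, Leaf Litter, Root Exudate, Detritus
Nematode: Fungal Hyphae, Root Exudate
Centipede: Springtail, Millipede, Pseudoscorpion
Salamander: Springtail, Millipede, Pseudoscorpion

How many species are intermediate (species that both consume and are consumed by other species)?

4

Intermediate species (has both prey and predators): Earthworm, Springtail, Millipede, Pseudoscorpion.
Count: 4.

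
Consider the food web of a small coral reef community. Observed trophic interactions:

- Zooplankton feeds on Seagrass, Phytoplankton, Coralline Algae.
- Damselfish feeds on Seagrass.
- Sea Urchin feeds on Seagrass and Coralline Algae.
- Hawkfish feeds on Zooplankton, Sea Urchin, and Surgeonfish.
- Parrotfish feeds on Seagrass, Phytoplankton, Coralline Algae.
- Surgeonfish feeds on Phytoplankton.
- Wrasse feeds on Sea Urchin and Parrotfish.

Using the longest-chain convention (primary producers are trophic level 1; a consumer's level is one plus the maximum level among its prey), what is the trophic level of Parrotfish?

Trophic level 2

Seagrass is a producer → level 1.
Parrotfish eats Seagrass (level 1); other prey at levels: Coralline Algae 1, Phytoplankton 1 → level 2.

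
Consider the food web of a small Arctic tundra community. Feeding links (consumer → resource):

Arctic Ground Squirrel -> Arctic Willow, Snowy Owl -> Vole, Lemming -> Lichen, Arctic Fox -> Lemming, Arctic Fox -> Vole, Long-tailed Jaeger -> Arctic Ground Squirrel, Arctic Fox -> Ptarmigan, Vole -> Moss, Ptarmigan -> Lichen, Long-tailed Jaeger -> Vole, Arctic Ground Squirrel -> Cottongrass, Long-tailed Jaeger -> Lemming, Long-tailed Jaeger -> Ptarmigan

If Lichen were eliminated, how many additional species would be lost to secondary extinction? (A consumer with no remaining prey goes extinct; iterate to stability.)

Remove Lichen.
Round 1: Ptarmigan (all prey gone), Lemming (all prey gone) → extinct.
No further losses. Total secondary extinctions: 2.

2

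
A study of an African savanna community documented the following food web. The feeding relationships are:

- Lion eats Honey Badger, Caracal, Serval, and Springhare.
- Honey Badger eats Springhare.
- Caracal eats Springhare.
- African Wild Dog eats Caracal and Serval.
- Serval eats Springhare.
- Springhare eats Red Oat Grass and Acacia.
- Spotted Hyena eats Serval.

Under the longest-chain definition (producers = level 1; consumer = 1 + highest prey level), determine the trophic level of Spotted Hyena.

Acacia is a producer → level 1.
Springhare eats Acacia (level 1); other prey at levels: Red Oat Grass 1 → level 2.
Serval eats Springhare → level 3.
Spotted Hyena eats Serval → level 4.

Trophic level 4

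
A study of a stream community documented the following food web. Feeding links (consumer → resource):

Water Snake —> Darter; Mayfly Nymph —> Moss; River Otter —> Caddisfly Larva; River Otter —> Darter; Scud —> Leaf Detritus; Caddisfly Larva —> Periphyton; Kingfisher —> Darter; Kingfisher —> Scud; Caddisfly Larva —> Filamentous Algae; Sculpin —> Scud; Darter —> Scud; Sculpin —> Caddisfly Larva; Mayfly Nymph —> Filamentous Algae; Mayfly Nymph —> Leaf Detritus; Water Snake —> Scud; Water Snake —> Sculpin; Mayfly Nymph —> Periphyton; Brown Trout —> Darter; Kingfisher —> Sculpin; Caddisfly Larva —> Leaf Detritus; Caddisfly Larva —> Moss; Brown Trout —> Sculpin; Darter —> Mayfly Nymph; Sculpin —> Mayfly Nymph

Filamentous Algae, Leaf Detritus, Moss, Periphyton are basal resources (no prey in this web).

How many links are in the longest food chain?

3 links

One longest chain: Filamentous Algae → Mayfly Nymph → Sculpin → Water Snake.
It has 4 species and 3 links.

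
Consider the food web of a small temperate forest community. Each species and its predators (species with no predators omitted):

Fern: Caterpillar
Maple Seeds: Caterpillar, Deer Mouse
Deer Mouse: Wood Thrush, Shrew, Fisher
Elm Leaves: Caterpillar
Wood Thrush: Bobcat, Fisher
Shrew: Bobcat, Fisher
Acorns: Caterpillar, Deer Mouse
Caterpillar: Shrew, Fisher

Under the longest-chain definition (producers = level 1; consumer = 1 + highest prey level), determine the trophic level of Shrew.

Fern is a producer → level 1.
Caterpillar eats Fern (level 1); other prey at levels: Maple Seeds 1, Acorns 1, Elm Leaves 1 → level 2.
Shrew eats Caterpillar (level 2); other prey at levels: Deer Mouse 2 → level 3.

Trophic level 3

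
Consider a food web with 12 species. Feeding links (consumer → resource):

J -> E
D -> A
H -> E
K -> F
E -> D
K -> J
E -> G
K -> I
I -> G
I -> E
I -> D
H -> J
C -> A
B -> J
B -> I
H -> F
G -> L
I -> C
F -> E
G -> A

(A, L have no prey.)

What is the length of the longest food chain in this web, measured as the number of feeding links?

4 links

One longest chain: A → G → E → F → H.
It has 5 species and 4 links.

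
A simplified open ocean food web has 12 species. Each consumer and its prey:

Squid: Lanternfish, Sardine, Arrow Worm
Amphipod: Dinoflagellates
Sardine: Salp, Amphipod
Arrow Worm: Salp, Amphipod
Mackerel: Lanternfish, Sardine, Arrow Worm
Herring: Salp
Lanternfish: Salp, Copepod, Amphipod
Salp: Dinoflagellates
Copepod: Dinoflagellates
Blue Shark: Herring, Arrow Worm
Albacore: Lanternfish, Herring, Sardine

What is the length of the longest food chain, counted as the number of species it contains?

4 species

One longest chain: Dinoflagellates → Salp → Lanternfish → Albacore.
It has 4 species and 3 links.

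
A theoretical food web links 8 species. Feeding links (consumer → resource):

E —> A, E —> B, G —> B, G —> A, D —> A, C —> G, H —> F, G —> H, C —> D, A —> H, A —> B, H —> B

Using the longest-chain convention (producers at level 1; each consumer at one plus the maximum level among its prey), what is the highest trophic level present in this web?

5

Producers (level 1): B, F.
B → H → A → G → C gives C level 5.
No species has a prey at level 5, so no species reaches level 6.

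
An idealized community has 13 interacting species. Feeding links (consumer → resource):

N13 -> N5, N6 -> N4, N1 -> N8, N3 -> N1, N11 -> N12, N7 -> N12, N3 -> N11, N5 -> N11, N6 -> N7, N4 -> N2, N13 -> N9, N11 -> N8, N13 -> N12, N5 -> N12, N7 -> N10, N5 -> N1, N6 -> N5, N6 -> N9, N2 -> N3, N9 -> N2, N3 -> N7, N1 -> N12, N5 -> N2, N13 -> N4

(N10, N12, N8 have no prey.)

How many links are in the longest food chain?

5 links

One longest chain: N12 → N1 → N3 → N2 → N4 → N13.
It has 6 species and 5 links.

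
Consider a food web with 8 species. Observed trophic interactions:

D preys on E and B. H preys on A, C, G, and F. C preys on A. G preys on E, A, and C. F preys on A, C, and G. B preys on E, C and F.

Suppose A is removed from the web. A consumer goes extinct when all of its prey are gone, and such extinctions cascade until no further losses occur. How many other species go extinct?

Remove A.
Round 1: C (all prey gone) → extinct.
No further losses. Total secondary extinctions: 1.

1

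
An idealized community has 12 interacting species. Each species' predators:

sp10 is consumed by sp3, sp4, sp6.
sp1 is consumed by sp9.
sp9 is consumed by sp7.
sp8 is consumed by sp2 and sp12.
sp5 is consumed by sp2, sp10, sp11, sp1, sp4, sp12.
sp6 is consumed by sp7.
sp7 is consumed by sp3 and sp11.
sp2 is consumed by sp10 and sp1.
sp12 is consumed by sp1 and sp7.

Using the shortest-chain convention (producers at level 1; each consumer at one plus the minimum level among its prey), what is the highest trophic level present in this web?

3

Producers (level 1): sp8, sp5.
Following each consumer down to its lowest-level prey: sp5 → sp10 → sp3 (levels 1 through 3).
All prey of sp3 (sp10 2, sp7 3) are at level 2 or above, so sp3 is at level 1 + 2 = 3.
Every consumer has at least one prey at level 2 or below, so none exceeds level 3.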